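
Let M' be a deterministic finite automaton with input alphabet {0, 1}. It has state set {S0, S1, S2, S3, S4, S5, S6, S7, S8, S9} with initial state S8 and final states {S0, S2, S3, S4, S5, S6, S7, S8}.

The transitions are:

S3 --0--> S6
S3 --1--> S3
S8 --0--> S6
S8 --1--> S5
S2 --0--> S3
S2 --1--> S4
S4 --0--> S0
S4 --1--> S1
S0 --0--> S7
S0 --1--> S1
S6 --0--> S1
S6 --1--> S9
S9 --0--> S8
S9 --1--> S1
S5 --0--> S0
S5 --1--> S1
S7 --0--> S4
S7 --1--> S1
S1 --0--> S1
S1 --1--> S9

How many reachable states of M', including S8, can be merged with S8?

First remove the unreachable states {S2,S3}; 8 states remain.
P0 = {S0,S4,S5,S6,S7,S8} | {S1,S9}.
Split {S0,S4,S5,S6,S7,S8} by δ(·,0) → {S0,S4,S5,S7,S8} and {S6}.
On input 0, block {S0,S4,S5,S7,S8} splits into {S0,S4,S5,S7} and {S8}.
Split {S1,S9} by δ(·,0) → {S1} and {S9}.
Stable partition: {S0,S4,S5,S7} | {S1} | {S6} | {S8} | {S9} — 5 equivalence classes.
The equivalence class containing S8 is {S8}, of size 1.

1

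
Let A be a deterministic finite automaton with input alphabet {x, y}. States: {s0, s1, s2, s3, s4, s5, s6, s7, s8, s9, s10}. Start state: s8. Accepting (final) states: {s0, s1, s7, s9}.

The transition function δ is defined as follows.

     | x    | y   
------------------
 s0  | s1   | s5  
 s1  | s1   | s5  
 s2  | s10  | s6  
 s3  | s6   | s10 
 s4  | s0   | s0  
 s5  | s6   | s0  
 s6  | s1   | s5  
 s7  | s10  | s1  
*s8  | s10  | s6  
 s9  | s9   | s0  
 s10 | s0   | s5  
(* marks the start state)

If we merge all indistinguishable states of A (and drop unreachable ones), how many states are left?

Reachable states from the start: {s0,s1,s5,s6,s8,s10}. Unreachable: {s2,s3,s4,s7,s9} — drop them.
Start with accepting vs non-accepting: {s0,s1} | {s5,s6,s8,s10}.
On input x, block {s5,s6,s8,s10} splits into {s5,s8} and {s6,s10}.
Refine {s5,s8} on symbol y: members go to different blocks, giving {s5} and {s8}.
No further refinement is possible. Final partition (4 blocks): {s0,s1} | {s5} | {s6,s10} | {s8}.

4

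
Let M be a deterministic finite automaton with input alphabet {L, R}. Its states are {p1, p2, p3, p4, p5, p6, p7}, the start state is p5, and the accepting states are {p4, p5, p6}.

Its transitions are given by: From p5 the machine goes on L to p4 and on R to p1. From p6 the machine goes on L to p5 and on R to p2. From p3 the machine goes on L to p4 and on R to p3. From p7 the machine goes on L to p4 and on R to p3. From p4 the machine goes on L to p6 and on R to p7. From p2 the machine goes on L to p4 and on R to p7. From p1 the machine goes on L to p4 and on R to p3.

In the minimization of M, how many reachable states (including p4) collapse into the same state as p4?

3

All states are reachable from the start state.
Start with accepting vs non-accepting: {p4,p5,p6} | {p1,p2,p3,p7}.
No further refinement is possible. Final partition (2 blocks): {p4,p5,p6} | {p1,p2,p3,p7}.
State p4 belongs to the block {p4,p5,p6}, which has 3 states.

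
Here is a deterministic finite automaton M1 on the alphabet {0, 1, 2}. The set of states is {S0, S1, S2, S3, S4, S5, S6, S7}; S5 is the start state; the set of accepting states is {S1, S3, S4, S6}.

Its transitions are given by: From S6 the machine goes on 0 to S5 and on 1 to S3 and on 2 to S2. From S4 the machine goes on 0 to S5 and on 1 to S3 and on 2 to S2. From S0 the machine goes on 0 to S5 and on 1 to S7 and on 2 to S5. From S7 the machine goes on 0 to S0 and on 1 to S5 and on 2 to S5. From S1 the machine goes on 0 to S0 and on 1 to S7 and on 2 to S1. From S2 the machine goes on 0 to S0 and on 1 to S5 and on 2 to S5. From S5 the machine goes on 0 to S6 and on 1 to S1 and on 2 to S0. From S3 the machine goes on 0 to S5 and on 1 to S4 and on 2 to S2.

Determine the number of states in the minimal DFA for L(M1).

All states are reachable from the start state.
Start with accepting vs non-accepting: {S1,S3,S4,S6} | {S0,S2,S5,S7}.
On input 1, block {S1,S3,S4,S6} splits into {S3,S4,S6} and {S1}.
Refine {S0,S2,S5,S7} on symbol 0: members go to different blocks, giving {S0,S2,S7} and {S5}.
Refine {S0,S2,S7} on symbol 0: members go to different blocks, giving {S2,S7} and {S0}.
The partition is now stable with 5 blocks: {S3,S4,S6} | {S2,S7} | {S1} | {S5} | {S0}.

5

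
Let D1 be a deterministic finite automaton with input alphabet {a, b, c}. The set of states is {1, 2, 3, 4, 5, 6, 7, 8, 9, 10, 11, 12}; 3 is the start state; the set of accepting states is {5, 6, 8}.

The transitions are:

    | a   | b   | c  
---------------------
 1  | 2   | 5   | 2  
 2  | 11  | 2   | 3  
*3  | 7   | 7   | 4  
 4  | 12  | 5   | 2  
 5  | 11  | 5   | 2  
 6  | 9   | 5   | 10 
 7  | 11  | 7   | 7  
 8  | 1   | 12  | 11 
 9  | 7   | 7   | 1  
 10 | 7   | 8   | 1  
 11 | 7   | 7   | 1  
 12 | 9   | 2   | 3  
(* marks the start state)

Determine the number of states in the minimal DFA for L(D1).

5

First remove the unreachable states {6,8,10}; 9 states remain.
Initial partition by acceptance: {5} | {1,2,3,4,7,9,11,12}.
On input b, block {1,2,3,4,7,9,11,12} splits into {2,3,7,9,11,12} and {1,4}.
Refine {2,3,7,9,11,12} on symbol c: members go to different blocks, giving {2,7,12} and {3,9,11}.
Refine {2,7,12} on symbol c: members go to different blocks, giving {2,12} and {7}.
No further refinement is possible. Final partition (5 blocks): {5} | {2,12} | {1,4} | {3,9,11} | {7}.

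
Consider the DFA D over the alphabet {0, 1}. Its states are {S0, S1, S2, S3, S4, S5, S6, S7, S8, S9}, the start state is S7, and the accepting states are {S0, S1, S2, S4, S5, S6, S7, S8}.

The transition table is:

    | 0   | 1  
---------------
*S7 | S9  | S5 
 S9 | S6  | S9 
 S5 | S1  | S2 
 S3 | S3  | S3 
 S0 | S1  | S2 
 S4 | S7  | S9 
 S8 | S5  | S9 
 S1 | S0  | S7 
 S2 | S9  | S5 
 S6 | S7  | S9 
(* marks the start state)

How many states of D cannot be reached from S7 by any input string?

No path from S7 leads to S3, S4, S8; the other 7 states are all reachable.

3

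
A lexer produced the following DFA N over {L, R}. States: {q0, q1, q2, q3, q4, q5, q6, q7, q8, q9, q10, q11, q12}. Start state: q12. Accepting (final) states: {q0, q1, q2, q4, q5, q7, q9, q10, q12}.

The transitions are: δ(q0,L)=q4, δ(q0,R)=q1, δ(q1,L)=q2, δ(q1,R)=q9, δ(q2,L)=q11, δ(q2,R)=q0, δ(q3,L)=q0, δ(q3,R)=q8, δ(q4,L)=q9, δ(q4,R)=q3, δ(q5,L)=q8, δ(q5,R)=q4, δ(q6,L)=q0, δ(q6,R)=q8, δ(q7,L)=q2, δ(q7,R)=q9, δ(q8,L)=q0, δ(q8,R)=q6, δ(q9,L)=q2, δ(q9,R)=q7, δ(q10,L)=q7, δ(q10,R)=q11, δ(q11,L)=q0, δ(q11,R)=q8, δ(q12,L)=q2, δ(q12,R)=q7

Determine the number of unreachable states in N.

2

No path from q12 leads to q5, q10; the other 11 states are all reachable.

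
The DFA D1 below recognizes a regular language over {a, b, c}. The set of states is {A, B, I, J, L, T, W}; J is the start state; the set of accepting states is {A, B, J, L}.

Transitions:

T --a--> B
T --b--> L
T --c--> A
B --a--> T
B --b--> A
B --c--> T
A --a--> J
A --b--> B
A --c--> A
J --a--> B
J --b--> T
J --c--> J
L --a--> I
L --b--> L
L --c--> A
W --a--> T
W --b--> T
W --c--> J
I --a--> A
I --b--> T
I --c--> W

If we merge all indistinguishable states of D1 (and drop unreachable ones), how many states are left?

7

Every state is reachable, so we keep all 7.
Initial partition by acceptance: {A,B,J,L} | {I,T,W}.
Refine {A,B,J,L} on symbol a: members go to different blocks, giving {B,L} and {A,J}.
Refine {B,L} on symbol b: members go to different blocks, giving {B} and {L}.
On input a, block {I,T,W} splits into {T} and {W} and {I}.
Refine {A,J} on symbol a: members go to different blocks, giving {A} and {J}.
Stable partition: {B} | {T} | {A} | {L} | {W} | {I} | {J} — 7 equivalence classes.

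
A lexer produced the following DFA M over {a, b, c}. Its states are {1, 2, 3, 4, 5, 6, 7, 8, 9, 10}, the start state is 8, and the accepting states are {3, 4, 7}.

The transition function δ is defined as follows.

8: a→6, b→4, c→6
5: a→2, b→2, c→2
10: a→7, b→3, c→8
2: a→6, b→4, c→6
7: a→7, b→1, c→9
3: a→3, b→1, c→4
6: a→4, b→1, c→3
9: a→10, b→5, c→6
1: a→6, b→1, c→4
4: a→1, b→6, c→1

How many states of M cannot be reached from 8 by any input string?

5

Starting at 8 and following transitions, the reachable set is {1, 3, 4, 6, 8}. That leaves 2, 5, 7, 9, 10 unreachable — 5 in total.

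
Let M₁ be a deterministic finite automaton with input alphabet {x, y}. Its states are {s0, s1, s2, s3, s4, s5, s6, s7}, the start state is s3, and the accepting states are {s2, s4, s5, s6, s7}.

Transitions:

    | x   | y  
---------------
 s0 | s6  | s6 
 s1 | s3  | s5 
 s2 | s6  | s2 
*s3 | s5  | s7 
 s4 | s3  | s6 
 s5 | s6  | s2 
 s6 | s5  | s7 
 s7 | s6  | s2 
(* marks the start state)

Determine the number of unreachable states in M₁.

No path from s3 leads to s0, s1, s4; the other 5 states are all reachable.

3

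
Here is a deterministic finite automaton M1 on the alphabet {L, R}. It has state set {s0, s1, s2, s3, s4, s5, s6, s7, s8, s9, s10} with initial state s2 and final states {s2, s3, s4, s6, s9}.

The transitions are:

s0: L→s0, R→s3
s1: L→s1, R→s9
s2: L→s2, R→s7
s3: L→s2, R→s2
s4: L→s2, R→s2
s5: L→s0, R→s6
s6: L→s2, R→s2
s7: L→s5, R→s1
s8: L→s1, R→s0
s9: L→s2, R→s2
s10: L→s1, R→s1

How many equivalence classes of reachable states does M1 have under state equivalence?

4

Reachable states from the start: {s0,s1,s2,s3,s5,s6,s7,s9}. Unreachable: {s4,s8,s10} — drop them.
P0 = {s2,s3,s6,s9} | {s0,s1,s5,s7}.
Split {s2,s3,s6,s9} by δ(·,R) → {s3,s6,s9} and {s2}.
Refine {s0,s1,s5,s7} on symbol R: members go to different blocks, giving {s0,s1,s5} and {s7}.
The partition is now stable with 4 blocks: {s3,s6,s9} | {s0,s1,s5} | {s2} | {s7}.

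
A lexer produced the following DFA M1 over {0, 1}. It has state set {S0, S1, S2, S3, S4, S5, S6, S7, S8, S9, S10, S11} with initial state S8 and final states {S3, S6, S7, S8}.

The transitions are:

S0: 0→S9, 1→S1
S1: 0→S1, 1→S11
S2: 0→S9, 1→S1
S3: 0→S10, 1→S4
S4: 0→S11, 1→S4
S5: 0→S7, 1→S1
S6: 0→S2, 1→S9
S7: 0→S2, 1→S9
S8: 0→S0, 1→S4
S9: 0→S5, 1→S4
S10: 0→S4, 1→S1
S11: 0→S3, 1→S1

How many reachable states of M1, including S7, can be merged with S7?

States {S6} cannot be reached from the start state, so discard them.
Start with accepting vs non-accepting: {S3,S7,S8} | {S0,S1,S2,S4,S5,S9,S10,S11}.
Refine {S0,S1,S2,S4,S5,S9,S10,S11} on symbol 0: members go to different blocks, giving {S0,S1,S2,S4,S9,S10} and {S5,S11}.
Refine {S0,S1,S2,S4,S9,S10} on symbol 0: members go to different blocks, giving {S0,S1,S2,S10} and {S4,S9}.
On input 0, block {S0,S1,S2,S10} splits into {S0,S2,S10} and {S1}.
The partition is now stable with 5 blocks: {S3,S7,S8} | {S0,S2,S10} | {S5,S11} | {S4,S9} | {S1}.
State S7 belongs to the block {S3,S7,S8}, which has 3 states.

3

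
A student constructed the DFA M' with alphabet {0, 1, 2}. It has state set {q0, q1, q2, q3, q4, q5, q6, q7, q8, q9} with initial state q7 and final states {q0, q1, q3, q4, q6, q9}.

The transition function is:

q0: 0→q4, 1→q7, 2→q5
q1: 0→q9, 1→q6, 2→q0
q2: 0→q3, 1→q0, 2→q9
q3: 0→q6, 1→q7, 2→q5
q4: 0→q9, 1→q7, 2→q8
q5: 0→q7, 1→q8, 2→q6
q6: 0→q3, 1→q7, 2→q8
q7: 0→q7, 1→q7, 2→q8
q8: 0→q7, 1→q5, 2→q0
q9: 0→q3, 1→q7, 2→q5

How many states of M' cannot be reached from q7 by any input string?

Starting at q7 and following transitions, the reachable set is {q0, q3, q4, q5, q6, q7, q8, q9}. That leaves q1, q2 unreachable — 2 in total.

2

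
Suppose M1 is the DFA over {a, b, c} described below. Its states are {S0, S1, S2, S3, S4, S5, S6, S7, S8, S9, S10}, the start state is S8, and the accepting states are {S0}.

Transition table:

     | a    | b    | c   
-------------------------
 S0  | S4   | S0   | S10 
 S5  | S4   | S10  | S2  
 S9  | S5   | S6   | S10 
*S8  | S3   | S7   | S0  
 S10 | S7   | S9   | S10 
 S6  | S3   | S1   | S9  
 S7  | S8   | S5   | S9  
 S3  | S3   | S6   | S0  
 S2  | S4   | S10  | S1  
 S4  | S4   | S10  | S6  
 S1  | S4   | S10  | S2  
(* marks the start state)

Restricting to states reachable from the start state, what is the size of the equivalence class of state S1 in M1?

3

P0 = {S0} | {S1,S2,S3,S4,S5,S6,S7,S8,S9,S10}.
Refine {S1,S2,S3,S4,S5,S6,S7,S8,S9,S10} on symbol c: members go to different blocks, giving {S1,S2,S4,S5,S6,S7,S9,S10} and {S3,S8}.
Split {S1,S2,S4,S5,S6,S7,S9,S10} by δ(·,a) → {S1,S2,S4,S5,S9,S10} and {S6,S7}.
On input a, block {S1,S2,S4,S5,S9,S10} splits into {S1,S2,S4,S5,S9} and {S10}.
Refine {S1,S2,S4,S5,S9} on symbol b: members go to different blocks, giving {S1,S2,S4,S5} and {S9}.
On input c, block {S1,S2,S4,S5} splits into {S1,S2,S5} and {S4}.
Stable partition: {S0} | {S1,S2,S5} | {S3,S8} | {S6,S7} | {S10} | {S9} | {S4} — 7 equivalence classes.
The equivalence class containing S1 is {S1,S2,S5}, of size 3.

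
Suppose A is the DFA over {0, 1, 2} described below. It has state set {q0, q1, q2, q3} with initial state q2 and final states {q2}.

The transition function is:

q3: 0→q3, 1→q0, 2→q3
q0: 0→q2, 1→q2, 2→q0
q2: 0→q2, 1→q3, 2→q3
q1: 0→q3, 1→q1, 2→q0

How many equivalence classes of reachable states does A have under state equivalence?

First remove the unreachable states {q1}; 3 states remain.
Start with accepting vs non-accepting: {q2} | {q0,q3}.
On input 0, block {q0,q3} splits into {q0} and {q3}.
Stable partition: {q2} | {q0} | {q3} — 3 equivalence classes.

3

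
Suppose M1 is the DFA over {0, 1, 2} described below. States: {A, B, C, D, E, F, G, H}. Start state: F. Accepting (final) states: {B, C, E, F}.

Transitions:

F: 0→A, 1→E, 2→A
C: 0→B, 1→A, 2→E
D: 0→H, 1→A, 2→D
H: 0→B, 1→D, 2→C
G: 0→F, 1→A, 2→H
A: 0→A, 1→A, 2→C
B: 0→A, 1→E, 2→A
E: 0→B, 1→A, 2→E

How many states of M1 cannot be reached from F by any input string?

No path from F leads to D, G, H; the other 5 states are all reachable.

3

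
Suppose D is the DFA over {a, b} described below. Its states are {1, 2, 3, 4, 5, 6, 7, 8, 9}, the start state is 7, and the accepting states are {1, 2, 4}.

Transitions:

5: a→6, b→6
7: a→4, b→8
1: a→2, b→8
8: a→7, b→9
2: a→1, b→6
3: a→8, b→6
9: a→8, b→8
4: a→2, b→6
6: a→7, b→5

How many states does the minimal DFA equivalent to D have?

4

States {3} cannot be reached from the start state, so discard them.
P0 = {1,2,4} | {5,6,7,8,9}.
Split {5,6,7,8,9} by δ(·,a) → {5,6,8,9} and {7}.
Refine {5,6,8,9} on symbol a: members go to different blocks, giving {5,9} and {6,8}.
No further refinement is possible. Final partition (4 blocks): {1,2,4} | {5,9} | {7} | {6,8}.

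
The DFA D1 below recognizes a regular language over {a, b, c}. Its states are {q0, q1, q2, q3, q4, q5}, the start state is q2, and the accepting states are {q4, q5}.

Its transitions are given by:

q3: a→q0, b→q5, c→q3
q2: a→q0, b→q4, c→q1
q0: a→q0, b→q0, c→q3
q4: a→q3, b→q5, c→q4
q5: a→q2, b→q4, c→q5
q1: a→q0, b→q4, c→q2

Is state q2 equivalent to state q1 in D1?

Yes

Every state is reachable, so we keep all 6.
P0 = {q4,q5} | {q0,q1,q2,q3}.
On input b, block {q0,q1,q2,q3} splits into {q1,q2,q3} and {q0}.
Stable partition: {q4,q5} | {q1,q2,q3} | {q0} — 3 equivalence classes.
q2 and q1 lie in the same block of the stable partition, so they are equivalent — no string distinguishes them.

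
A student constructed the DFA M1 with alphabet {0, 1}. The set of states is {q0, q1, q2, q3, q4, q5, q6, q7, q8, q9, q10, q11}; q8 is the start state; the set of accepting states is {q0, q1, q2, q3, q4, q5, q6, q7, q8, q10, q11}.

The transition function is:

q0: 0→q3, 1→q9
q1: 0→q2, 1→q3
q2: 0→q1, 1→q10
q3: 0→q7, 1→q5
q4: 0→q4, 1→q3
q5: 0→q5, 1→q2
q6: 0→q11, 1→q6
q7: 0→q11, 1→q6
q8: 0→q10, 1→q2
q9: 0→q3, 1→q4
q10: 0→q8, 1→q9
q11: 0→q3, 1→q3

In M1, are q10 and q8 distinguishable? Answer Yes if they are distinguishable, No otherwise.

First remove the unreachable states {q0}; 11 states remain.
Initial partition by acceptance: {q1,q2,q3,q4,q5,q6,q7,q8,q10,q11} | {q9}.
Split {q1,q2,q3,q4,q5,q6,q7,q8,q10,q11} by δ(·,1) → {q1,q2,q3,q4,q5,q6,q7,q8,q11} and {q10}.
Refine {q1,q2,q3,q4,q5,q6,q7,q8,q11} on symbol 0: members go to different blocks, giving {q1,q2,q3,q4,q5,q6,q7,q11} and {q8}.
Split {q1,q2,q3,q4,q5,q6,q7,q11} by δ(·,1) → {q1,q3,q4,q5,q6,q7,q11} and {q2}.
On input 0, block {q1,q3,q4,q5,q6,q7,q11} splits into {q3,q4,q5,q6,q7,q11} and {q1}.
Refine {q3,q4,q5,q6,q7,q11} on symbol 1: members go to different blocks, giving {q3,q4,q6,q7,q11} and {q5}.
Split {q3,q4,q6,q7,q11} by δ(·,1) → {q4,q6,q7,q11} and {q3}.
On input 0, block {q4,q6,q7,q11} splits into {q4,q6,q7} and {q11}.
Split {q4,q6,q7} by δ(·,0) → {q6,q7} and {q4}.
The partition is now stable with 10 blocks: {q6,q7} | {q9} | {q10} | {q8} | {q2} | {q1} | {q5} | {q3} | {q11} | {q4}.
q10 and q8 end up in different blocks, so they are distinguishable. For instance, the string '1' is accepted from only q8.

Yes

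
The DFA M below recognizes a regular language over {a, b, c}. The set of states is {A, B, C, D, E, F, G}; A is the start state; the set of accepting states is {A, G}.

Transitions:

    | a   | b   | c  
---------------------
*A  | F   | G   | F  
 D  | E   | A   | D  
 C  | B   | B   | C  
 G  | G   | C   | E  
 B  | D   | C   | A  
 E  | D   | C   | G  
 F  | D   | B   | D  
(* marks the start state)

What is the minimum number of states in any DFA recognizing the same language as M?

7

Start with accepting vs non-accepting: {A,G} | {B,C,D,E,F}.
Refine {A,G} on symbol a: members go to different blocks, giving {A} and {G}.
On input b, block {B,C,D,E,F} splits into {B,C,E,F} and {D}.
On input a, block {B,C,E,F} splits into {B,E,F} and {C}.
On input b, block {B,E,F} splits into {B,E} and {F}.
Refine {B,E} on symbol c: members go to different blocks, giving {B} and {E}.
The partition is now stable with 7 blocks: {A} | {B} | {G} | {D} | {C} | {F} | {E}.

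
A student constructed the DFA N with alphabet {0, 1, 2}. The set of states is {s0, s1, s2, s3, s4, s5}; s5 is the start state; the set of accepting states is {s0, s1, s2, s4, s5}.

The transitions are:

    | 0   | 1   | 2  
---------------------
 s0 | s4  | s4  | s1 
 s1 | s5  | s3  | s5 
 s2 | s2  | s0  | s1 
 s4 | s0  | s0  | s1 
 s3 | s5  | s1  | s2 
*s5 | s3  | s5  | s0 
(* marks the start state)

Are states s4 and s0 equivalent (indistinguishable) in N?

Yes

Initial partition by acceptance: {s0,s1,s2,s4,s5} | {s3}.
Refine {s0,s1,s2,s4,s5} on symbol 0: members go to different blocks, giving {s0,s1,s2,s4} and {s5}.
Refine {s0,s1,s2,s4} on symbol 0: members go to different blocks, giving {s0,s2,s4} and {s1}.
No further refinement is possible. Final partition (4 blocks): {s0,s2,s4} | {s3} | {s5} | {s1}.
s4 and s0 lie in the same block of the stable partition, so they are equivalent — no string distinguishes them.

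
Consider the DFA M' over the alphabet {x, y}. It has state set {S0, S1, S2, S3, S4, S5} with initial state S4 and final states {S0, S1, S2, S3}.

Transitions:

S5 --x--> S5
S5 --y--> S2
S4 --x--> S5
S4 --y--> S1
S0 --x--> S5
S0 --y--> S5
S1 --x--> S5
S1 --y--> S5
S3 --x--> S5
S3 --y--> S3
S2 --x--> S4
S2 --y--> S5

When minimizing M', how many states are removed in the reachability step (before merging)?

2

BFS from S4 reaches {S1, S2, S4, S5}; the 2 state(s) S0, S3 are never visited.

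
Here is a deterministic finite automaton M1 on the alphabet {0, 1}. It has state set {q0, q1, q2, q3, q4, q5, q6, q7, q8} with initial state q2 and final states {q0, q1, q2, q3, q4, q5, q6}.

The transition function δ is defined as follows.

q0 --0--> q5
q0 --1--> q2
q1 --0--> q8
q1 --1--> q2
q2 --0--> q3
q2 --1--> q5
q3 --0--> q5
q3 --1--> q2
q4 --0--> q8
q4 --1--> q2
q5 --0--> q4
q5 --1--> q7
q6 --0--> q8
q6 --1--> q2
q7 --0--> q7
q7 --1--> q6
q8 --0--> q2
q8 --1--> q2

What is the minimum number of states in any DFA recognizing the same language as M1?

6

First remove the unreachable states {q0,q1}; 7 states remain.
P0 = {q2,q3,q4,q5,q6} | {q7,q8}.
Refine {q2,q3,q4,q5,q6} on symbol 0: members go to different blocks, giving {q2,q3,q5} and {q4,q6}.
Refine {q2,q3,q5} on symbol 0: members go to different blocks, giving {q2,q3} and {q5}.
Split {q2,q3} by δ(·,0) → {q2} and {q3}.
On input 0, block {q7,q8} splits into {q7} and {q8}.
The partition is now stable with 6 blocks: {q2} | {q7} | {q4,q6} | {q5} | {q3} | {q8}.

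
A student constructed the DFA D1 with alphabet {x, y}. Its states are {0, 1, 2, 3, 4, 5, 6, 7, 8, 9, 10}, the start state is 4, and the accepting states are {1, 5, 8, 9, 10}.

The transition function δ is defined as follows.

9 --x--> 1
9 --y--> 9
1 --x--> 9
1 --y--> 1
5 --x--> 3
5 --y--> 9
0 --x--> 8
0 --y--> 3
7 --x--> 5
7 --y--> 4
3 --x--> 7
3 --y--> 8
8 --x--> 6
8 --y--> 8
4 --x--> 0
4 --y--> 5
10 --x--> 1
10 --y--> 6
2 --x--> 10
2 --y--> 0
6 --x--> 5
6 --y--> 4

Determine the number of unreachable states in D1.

2

Starting at 4 and following transitions, the reachable set is {0, 1, 3, 4, 5, 6, 7, 8, 9}. That leaves 2, 10 unreachable — 2 in total.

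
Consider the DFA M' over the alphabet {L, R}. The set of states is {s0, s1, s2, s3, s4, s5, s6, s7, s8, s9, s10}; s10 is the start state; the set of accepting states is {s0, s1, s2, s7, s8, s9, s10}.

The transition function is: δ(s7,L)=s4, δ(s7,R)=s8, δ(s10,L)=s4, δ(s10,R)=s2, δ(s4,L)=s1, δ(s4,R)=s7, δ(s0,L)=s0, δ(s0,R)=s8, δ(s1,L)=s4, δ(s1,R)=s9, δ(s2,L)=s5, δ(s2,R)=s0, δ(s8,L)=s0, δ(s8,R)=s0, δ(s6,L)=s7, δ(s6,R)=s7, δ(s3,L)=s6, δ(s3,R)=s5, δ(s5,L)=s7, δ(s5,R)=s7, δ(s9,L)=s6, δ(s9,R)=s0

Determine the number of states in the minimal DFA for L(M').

Reachable states from the start: {s0,s1,s2,s4,s5,s6,s7,s8,s9,s10}. Unreachable: {s3} — drop them.
Initial partition by acceptance: {s0,s1,s2,s7,s8,s9,s10} | {s4,s5,s6}.
On input L, block {s0,s1,s2,s7,s8,s9,s10} splits into {s1,s2,s7,s9,s10} and {s0,s8}.
Refine {s1,s2,s7,s9,s10} on symbol R: members go to different blocks, giving {s2,s7,s9} and {s1,s10}.
On input L, block {s4,s5,s6} splits into {s5,s6} and {s4}.
Split {s2,s7,s9} by δ(·,L) → {s2,s9} and {s7}.
Stable partition: {s2,s9} | {s5,s6} | {s0,s8} | {s1,s10} | {s4} | {s7} — 6 equivalence classes.

6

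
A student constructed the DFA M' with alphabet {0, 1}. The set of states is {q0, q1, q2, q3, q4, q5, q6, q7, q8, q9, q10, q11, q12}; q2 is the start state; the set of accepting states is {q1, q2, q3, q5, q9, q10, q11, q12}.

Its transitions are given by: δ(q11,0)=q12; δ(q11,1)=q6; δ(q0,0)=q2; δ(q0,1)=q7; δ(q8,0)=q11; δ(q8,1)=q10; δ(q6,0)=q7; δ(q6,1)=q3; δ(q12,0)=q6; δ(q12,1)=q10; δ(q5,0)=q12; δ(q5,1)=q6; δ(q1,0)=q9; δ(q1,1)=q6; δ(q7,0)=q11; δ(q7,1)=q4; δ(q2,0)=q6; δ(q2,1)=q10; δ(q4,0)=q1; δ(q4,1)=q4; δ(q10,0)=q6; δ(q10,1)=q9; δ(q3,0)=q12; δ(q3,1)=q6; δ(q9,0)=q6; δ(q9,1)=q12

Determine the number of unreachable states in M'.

3

Starting at q2 and following transitions, the reachable set is {q1, q2, q3, q4, q6, q7, q9, q10, q11, q12}. That leaves q0, q5, q8 unreachable — 3 in total.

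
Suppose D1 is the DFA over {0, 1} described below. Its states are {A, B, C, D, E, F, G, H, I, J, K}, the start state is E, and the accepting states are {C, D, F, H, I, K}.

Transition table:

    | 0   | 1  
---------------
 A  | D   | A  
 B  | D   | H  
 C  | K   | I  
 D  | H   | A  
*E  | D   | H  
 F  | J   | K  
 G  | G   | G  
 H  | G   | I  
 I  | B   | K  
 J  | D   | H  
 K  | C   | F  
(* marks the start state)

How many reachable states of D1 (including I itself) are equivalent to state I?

2

P0 = {C,D,F,H,I,K} | {A,B,E,G,J}.
Refine {C,D,F,H,I,K} on symbol 0: members go to different blocks, giving {C,D,K} and {F,H,I}.
Refine {C,D,K} on symbol 0: members go to different blocks, giving {C,K} and {D}.
Refine {A,B,E,G,J} on symbol 0: members go to different blocks, giving {A,B,E,J} and {G}.
Refine {A,B,E,J} on symbol 1: members go to different blocks, giving {B,E,J} and {A}.
On input 0, block {F,H,I} splits into {F,I} and {H}.
The partition is now stable with 7 blocks: {C,K} | {B,E,J} | {F,I} | {D} | {G} | {A} | {H}.
The equivalence class containing I is {F,I}, of size 2.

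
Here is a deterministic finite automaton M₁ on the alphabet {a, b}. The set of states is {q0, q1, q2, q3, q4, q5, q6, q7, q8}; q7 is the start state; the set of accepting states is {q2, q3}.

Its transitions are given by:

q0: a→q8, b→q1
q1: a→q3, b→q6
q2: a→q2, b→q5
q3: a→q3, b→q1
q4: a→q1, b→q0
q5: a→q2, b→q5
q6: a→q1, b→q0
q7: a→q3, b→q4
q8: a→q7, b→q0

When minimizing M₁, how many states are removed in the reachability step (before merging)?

No path from q7 leads to q2, q5; the other 7 states are all reachable.

2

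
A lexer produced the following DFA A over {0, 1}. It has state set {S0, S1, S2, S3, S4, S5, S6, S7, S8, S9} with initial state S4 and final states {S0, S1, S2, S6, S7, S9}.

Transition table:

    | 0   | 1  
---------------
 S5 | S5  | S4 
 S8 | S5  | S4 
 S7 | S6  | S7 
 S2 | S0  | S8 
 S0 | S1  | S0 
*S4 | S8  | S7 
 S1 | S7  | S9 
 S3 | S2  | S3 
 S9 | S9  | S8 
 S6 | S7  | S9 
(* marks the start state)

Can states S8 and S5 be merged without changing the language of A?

Yes

States {S0,S1,S2,S3} cannot be reached from the start state, so discard them.
Initial partition by acceptance: {S6,S7,S9} | {S4,S5,S8}.
Split {S6,S7,S9} by δ(·,1) → {S6,S7} and {S9}.
On input 1, block {S6,S7} splits into {S6} and {S7}.
Split {S4,S5,S8} by δ(·,1) → {S5,S8} and {S4}.
Stable partition: {S6} | {S5,S8} | {S9} | {S7} | {S4} — 5 equivalence classes.
S8 and S5 lie in the same block of the stable partition, so they are equivalent — no string distinguishes them.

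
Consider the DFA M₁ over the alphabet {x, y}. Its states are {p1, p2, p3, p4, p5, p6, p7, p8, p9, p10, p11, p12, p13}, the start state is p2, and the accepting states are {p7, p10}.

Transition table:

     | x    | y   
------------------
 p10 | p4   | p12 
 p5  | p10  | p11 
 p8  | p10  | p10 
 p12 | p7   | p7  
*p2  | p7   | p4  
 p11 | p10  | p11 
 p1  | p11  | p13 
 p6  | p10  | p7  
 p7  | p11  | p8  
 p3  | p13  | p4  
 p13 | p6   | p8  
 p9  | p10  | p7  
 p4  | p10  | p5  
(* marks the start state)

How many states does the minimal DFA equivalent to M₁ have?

First remove the unreachable states {p1,p3,p6,p9,p13}; 8 states remain.
Initial partition by acceptance: {p7,p10} | {p2,p4,p5,p8,p11,p12}.
On input y, block {p2,p4,p5,p8,p11,p12} splits into {p2,p4,p5,p11} and {p8,p12}.
No further refinement is possible. Final partition (3 blocks): {p7,p10} | {p2,p4,p5,p11} | {p8,p12}.

3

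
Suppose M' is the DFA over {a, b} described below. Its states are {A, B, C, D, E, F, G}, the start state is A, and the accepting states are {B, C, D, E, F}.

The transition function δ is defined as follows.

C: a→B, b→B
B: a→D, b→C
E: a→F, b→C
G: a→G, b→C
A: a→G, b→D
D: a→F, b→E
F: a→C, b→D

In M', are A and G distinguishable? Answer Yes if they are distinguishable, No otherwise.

Every state is reachable, so we keep all 7.
P0 = {B,C,D,E,F} | {A,G}.
Stable partition: {B,C,D,E,F} | {A,G} — 2 equivalence classes.
A and G lie in the same block of the stable partition, so they are equivalent — no string distinguishes them.

No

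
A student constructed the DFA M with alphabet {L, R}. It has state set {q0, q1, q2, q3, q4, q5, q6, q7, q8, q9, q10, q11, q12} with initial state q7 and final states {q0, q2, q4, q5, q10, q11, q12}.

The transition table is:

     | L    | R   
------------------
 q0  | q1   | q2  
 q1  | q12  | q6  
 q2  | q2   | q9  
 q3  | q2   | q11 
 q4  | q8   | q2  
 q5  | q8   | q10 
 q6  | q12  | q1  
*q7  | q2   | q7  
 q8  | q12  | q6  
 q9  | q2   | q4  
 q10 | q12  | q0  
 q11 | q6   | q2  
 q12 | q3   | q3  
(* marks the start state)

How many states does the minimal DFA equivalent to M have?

6

Reachable states from the start: {q1,q2,q3,q4,q6,q7,q8,q9,q11,q12}. Unreachable: {q0,q5,q10} — drop them.
P0 = {q2,q4,q11,q12} | {q1,q3,q6,q7,q8,q9}.
Refine {q2,q4,q11,q12} on symbol L: members go to different blocks, giving {q4,q11,q12} and {q2}.
Refine {q4,q11,q12} on symbol R: members go to different blocks, giving {q4,q11} and {q12}.
On input L, block {q1,q3,q6,q7,q8,q9} splits into {q1,q6,q8} and {q3,q7,q9}.
Split {q3,q7,q9} by δ(·,R) → {q3,q9} and {q7}.
The partition is now stable with 6 blocks: {q4,q11} | {q1,q6,q8} | {q2} | {q12} | {q3,q9} | {q7}.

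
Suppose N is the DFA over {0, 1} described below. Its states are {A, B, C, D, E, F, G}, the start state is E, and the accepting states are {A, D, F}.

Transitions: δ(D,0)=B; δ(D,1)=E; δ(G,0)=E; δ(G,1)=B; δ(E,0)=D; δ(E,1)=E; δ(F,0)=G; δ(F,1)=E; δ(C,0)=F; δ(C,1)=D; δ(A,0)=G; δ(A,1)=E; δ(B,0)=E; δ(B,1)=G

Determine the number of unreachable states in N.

Starting at E and following transitions, the reachable set is {B, D, E, G}. That leaves A, C, F unreachable — 3 in total.

3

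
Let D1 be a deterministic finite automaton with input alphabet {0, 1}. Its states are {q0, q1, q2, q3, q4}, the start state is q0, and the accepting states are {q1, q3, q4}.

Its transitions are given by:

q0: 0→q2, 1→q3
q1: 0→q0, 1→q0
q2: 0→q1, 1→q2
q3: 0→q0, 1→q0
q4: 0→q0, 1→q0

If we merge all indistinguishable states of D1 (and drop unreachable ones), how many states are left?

States {q4} cannot be reached from the start state, so discard them.
Start with accepting vs non-accepting: {q1,q3} | {q0,q2}.
Refine {q0,q2} on symbol 0: members go to different blocks, giving {q0} and {q2}.
Stable partition: {q1,q3} | {q0} | {q2} — 3 equivalence classes.

3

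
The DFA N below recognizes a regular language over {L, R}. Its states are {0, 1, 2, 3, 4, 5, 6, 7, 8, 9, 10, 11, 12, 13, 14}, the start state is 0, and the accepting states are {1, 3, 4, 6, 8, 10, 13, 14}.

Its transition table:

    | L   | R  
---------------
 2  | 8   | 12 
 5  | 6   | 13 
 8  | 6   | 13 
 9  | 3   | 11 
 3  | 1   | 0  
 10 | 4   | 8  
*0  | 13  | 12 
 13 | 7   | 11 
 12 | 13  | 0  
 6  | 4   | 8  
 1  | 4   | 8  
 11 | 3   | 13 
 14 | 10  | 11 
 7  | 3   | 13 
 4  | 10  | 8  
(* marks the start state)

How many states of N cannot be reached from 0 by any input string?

No path from 0 leads to 2, 5, 9, 14; the other 11 states are all reachable.

4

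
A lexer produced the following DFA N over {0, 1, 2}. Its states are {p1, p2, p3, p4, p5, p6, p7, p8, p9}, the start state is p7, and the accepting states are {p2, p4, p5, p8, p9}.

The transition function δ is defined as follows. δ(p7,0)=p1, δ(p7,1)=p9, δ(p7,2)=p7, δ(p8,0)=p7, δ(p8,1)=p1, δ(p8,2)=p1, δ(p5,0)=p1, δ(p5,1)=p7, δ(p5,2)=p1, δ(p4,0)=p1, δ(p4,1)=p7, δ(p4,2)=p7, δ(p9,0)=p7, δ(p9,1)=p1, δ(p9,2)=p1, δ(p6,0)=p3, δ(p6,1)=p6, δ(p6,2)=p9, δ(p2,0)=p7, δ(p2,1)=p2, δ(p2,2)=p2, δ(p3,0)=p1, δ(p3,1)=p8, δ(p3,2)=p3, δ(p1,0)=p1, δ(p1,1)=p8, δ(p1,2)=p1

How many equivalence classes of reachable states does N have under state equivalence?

First remove the unreachable states {p2,p3,p4,p5,p6}; 4 states remain.
Initial partition by acceptance: {p8,p9} | {p1,p7}.
The partition is now stable with 2 blocks: {p8,p9} | {p1,p7}.

2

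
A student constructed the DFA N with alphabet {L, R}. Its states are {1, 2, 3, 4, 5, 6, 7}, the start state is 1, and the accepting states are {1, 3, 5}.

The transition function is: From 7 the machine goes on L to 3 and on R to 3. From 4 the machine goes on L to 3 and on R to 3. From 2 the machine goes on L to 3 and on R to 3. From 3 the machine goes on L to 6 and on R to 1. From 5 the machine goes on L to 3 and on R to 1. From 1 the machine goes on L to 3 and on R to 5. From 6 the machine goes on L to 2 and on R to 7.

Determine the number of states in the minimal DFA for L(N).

First remove the unreachable states {4}; 6 states remain.
Start with accepting vs non-accepting: {1,3,5} | {2,6,7}.
Refine {1,3,5} on symbol L: members go to different blocks, giving {1,5} and {3}.
Split {2,6,7} by δ(·,L) → {2,7} and {6}.
Stable partition: {1,5} | {2,7} | {3} | {6} — 4 equivalence classes.

4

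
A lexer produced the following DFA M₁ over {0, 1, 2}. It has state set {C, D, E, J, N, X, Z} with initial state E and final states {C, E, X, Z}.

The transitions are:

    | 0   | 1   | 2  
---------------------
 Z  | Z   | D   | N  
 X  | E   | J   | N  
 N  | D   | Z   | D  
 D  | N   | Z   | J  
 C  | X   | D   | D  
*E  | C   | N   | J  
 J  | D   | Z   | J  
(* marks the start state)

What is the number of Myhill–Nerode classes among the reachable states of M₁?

2

Initial partition by acceptance: {C,E,X,Z} | {D,J,N}.
No further refinement is possible. Final partition (2 blocks): {C,E,X,Z} | {D,J,N}.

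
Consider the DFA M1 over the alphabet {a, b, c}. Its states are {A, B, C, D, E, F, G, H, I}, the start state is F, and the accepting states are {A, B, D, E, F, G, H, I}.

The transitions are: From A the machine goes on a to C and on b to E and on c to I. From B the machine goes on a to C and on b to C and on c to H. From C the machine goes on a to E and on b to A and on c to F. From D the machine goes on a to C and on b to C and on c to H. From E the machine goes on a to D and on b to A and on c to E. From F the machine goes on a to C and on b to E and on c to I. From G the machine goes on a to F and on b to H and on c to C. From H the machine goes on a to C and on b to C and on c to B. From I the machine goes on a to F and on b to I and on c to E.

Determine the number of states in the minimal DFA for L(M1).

Reachable states from the start: {A,B,C,D,E,F,H,I}. Unreachable: {G} — drop them.
Initial partition by acceptance: {A,B,D,E,F,H,I} | {C}.
On input a, block {A,B,D,E,F,H,I} splits into {A,B,D,F,H} and {E,I}.
Split {A,B,D,F,H} by δ(·,b) → {B,D,H} and {A,F}.
On input a, block {E,I} splits into {E} and {I}.
The partition is now stable with 5 blocks: {B,D,H} | {C} | {E} | {A,F} | {I}.

5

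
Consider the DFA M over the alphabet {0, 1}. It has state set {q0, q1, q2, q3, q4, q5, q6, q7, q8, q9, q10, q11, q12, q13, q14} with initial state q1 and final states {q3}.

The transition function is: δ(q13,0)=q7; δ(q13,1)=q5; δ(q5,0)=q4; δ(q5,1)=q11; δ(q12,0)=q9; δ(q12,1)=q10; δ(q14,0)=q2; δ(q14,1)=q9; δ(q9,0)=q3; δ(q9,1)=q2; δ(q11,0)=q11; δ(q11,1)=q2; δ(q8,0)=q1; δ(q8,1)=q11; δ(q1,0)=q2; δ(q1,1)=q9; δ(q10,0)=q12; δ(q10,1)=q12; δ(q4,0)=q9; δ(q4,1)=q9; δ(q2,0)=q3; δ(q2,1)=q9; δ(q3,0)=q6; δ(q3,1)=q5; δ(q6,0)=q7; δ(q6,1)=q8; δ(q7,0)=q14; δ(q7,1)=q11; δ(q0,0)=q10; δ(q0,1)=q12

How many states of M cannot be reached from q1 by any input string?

BFS from q1 reaches {q1, q2, q3, q4, q5, q6, q7, q8, q9, q11, q14}; the 4 state(s) q0, q10, q12, q13 are never visited.

4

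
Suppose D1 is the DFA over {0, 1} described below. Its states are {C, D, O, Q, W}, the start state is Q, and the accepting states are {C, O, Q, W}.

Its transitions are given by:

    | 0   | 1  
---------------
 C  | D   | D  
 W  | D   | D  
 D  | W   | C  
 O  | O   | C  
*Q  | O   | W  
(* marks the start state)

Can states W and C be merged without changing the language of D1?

All states are reachable from the start state.
Start with accepting vs non-accepting: {C,O,Q,W} | {D}.
On input 0, block {C,O,Q,W} splits into {C,W} and {O,Q}.
No further refinement is possible. Final partition (3 blocks): {C,W} | {D} | {O,Q}.
W and C lie in the same block of the stable partition, so they are equivalent — no string distinguishes them.

Yes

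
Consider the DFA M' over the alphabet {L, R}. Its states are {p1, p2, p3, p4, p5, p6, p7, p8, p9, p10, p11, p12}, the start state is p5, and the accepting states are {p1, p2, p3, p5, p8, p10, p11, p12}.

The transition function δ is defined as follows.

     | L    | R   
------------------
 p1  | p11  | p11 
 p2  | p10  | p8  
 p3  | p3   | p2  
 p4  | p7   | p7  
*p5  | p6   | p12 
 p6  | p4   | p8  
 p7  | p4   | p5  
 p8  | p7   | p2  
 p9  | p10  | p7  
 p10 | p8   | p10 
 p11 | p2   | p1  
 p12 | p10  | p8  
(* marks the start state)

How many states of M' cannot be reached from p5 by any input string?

4

No path from p5 leads to p1, p3, p9, p11; the other 8 states are all reachable.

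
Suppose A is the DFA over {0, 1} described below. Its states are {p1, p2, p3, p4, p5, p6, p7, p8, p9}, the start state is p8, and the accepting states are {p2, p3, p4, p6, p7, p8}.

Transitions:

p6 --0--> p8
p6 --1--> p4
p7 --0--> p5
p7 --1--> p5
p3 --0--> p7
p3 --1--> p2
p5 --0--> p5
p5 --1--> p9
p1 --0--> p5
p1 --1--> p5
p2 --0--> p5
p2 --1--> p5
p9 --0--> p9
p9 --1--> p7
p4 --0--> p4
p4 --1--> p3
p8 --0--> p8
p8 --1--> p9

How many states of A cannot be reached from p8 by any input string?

No path from p8 leads to p1, p2, p3, p4, p6; the other 4 states are all reachable.

5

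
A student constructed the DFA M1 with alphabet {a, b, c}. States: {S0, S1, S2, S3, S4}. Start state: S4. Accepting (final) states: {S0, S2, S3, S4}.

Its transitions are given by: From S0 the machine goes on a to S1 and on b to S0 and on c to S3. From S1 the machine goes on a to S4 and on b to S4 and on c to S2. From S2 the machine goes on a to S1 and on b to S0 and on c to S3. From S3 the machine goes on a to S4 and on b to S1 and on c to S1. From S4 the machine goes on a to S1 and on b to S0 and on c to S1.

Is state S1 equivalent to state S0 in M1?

Every state is reachable, so we keep all 5.
Start with accepting vs non-accepting: {S0,S2,S3,S4} | {S1}.
Refine {S0,S2,S3,S4} on symbol a: members go to different blocks, giving {S0,S2,S4} and {S3}.
Split {S0,S2,S4} by δ(·,c) → {S0,S2} and {S4}.
Stable partition: {S0,S2} | {S1} | {S3} | {S4} — 4 equivalence classes.
S1 and S0 end up in different blocks, so they are distinguishable. For instance, the string 'ε' is accepted from only S0.

No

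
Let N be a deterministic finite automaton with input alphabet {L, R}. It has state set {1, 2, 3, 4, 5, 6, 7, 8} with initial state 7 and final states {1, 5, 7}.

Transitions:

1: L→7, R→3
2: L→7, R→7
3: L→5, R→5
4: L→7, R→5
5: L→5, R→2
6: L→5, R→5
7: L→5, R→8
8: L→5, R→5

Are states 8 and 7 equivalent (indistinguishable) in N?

First remove the unreachable states {1,3,4,6}; 4 states remain.
Start with accepting vs non-accepting: {5,7} | {2,8}.
No further refinement is possible. Final partition (2 blocks): {5,7} | {2,8}.
8 and 7 end up in different blocks, so they are distinguishable. For instance, the string 'ε' is accepted from only 7.

No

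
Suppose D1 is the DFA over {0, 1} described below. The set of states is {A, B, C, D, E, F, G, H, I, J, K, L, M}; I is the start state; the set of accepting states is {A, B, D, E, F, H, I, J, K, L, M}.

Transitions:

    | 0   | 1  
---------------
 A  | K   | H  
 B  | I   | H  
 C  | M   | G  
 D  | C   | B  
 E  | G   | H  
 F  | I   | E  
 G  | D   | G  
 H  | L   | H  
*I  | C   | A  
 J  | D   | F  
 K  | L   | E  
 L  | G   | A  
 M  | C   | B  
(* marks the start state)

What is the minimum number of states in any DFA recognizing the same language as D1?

6

Reachable states from the start: {A,B,C,D,E,G,H,I,K,L,M}. Unreachable: {F,J} — drop them.
Initial partition by acceptance: {A,B,D,E,H,I,K,L,M} | {C,G}.
On input 0, block {A,B,D,E,H,I,K,L,M} splits into {D,E,I,L,M} and {A,B,H,K}.
On input 0, block {A,B,H,K} splits into {B,H,K} and {A}.
On input 1, block {D,E,I,L,M} splits into {D,E,M} and {I,L}.
Split {B,H,K} by δ(·,1) → {B,H} and {K}.
Stable partition: {D,E,M} | {C,G} | {B,H} | {A} | {I,L} | {K} — 6 equivalence classes.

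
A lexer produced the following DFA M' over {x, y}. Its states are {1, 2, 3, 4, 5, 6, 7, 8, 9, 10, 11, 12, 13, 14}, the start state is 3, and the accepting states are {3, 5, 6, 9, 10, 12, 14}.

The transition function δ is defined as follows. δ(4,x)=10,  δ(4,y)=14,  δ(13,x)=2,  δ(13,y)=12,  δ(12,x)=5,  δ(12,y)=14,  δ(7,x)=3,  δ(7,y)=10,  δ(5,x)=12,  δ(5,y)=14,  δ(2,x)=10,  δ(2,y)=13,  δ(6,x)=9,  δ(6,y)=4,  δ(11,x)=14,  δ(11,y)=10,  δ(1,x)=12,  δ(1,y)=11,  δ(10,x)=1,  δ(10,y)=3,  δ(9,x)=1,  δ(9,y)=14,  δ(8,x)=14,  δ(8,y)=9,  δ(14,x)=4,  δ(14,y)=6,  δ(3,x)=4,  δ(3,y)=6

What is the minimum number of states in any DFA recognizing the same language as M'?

7

Reachable states from the start: {1,3,4,5,6,9,10,11,12,14}. Unreachable: {2,7,8,13} — drop them.
Initial partition by acceptance: {3,5,6,9,10,12,14} | {1,4,11}.
Split {3,5,6,9,10,12,14} by δ(·,x) → {3,9,10,14} and {5,6,12}.
Refine {3,9,10,14} on symbol y: members go to different blocks, giving {3,14} and {9,10}.
Refine {1,4,11} on symbol x: members go to different blocks, giving {1} and {4} and {11}.
On input x, block {5,6,12} splits into {5,12} and {6}.
Stable partition: {3,14} | {1} | {5,12} | {9,10} | {4} | {11} | {6} — 7 equivalence classes.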